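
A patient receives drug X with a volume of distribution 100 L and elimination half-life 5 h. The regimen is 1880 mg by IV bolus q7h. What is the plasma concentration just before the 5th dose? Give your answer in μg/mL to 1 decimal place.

11.2 μg/mL

f = (1/2)^(τ/t½) = (1/2)^(7/5) ≈ 0.3789.
C₀ = D/Vd = 1880/100 ≈ 18.800 μg/mL.
Before the 5th dose, 4 doses have been given. Superposition: Cmin = C₀·(f + f² + … + f^4).
≈ 18.800 × (0.3789 + 0.1436 + 0.0544 + 0.0206) ≈ 18.800 × 0.5975 ≈ 11.233 μg/mL.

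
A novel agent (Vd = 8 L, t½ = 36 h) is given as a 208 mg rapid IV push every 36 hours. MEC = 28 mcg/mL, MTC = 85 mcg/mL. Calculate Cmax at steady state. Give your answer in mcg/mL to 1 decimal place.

τ = 36 h = 1 half-life, so f = (1/2)^1 = 0.5.
Accumulation ratio R = 1/(1 − f) = 1/0.5 = 2/1.
Single-dose peak C₀ = D/Vd = 208/8 = 26 mcg/mL.
Steady-state peak Cmax,ss = C₀·R = 26 × 2/1 ≈ 52.000 mcg/mL.
Peak 52.0 mcg/mL vs MTC 85 mcg/mL: below toxic threshold.

52.0 mcg/mL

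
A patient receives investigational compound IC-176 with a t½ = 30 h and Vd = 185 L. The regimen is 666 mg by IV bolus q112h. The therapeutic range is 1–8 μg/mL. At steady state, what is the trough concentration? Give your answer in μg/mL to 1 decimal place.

τ/t½ = 112/30 ≈ 3.7333, so fraction remaining f = (1/2)^(112/30) ≈ 0.0752.
At steady state, accumulation factor R = 1/(1 − e^(−kτ)) ≈ 1.0813.
Each bolus raises the concentration by D/Vd = 666/185 ≈ 3.600 μg/mL.
Cmax,ss = C₀/(1 − f) ≈ 3.600/0.9248 ≈ 3.893 μg/mL.
Steady-state trough Cmin,ss = Cmax,ss·f ≈ 3.893 × 0.0752 ≈ 0.293 μg/mL.
Trough 0.3 μg/mL vs MEC 1 μg/mL: subtherapeutic.

0.3 μg/mL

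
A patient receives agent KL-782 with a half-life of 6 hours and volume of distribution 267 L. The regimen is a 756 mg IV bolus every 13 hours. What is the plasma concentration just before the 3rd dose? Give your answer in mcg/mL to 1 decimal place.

f = (1/2)^(τ/t½) = (1/2)^(13/6) ≈ 0.2227.
C₀ = D/Vd = 756/267 ≈ 2.831 mcg/mL.
Before the 3rd dose, 2 doses have been given. Superposition: Cmin = C₀·(f + f²).
≈ 2.831 × (0.2227 + 0.0496) ≈ 2.831 × 0.2723 ≈ 0.771 mcg/mL.

0.8 mcg/mL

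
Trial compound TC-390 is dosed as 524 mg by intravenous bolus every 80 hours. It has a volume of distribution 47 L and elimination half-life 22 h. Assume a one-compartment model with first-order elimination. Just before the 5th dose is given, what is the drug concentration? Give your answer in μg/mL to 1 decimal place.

1.0 μg/mL

f = (1/2)^(τ/t½) = (1/2)^(80/22) ≈ 0.0804.
C₀ = D/Vd = 524/47 ≈ 11.149 μg/mL.
Before the 5th dose, 4 doses have been given. Superposition: Cmin = C₀·(f + f² + … + f^4).
≈ 11.149 × (0.0804 + 0.0065 + 0.0005 + 0.0000) ≈ 11.149 × 0.0874 ≈ 0.974 μg/mL.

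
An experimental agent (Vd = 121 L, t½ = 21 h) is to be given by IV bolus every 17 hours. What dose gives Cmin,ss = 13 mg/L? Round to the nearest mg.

τ/t½ = 17/21 ≈ 0.80952, so f = (1/2)^(17/21) ≈ 0.570570.
Cmin,ss = (D/Vd)·f/(1−f), so D = Cmin,ss·Vd·(1−f)/f.
D = 13 × 121 × (1−f)/f ≈ 13 × 121 × 0.75263 ≈ 1183.89 mg.

1184 mg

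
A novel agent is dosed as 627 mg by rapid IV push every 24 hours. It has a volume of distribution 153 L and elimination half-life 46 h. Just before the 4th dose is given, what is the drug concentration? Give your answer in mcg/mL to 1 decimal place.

f = (1/2)^(τ/t½) = (1/2)^(24/46) ≈ 0.6965.
C₀ = D/Vd = 627/153 ≈ 4.098 mcg/mL.
Before the 4th dose, 3 doses have been given. Superposition: Cmin = C₀·(f + f² + … + f^3).
≈ 4.098 × (0.6965 + 0.4851 + 0.3379) ≈ 4.098 × 1.5195 ≈ 6.227 mcg/mL.

6.2 mcg/mL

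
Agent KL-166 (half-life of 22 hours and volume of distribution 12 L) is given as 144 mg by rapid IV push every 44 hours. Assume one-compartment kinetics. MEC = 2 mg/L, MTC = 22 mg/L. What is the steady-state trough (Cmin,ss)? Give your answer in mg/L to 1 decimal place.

4.0 mg/L

The dosing interval is 2 half-lives, so f = 2^(−2) = 0.25.
At steady state, R = 1/(1 − 0.25) = 4/3.
Single-dose peak C₀ = D/Vd = 144/12 = 12 mg/L.
Steady-state peak Cmax,ss = C₀·R = 12 × 4/3 ≈ 16.000 mg/L.
Steady-state trough Cmin,ss = Cmax,ss·f ≈ 16.000 × 0.25 ≈ 4.000 mg/L.
Trough 4.0 mg/L vs MEC 2 mg/L: adequate.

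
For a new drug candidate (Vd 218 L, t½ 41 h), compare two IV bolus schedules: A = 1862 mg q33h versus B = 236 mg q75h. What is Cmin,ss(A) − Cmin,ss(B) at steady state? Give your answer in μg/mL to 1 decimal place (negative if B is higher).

Regimen A: f = (1/2)^(33/41) ≈ 0.5724; Cmin,ss = (1862/218)·f/(1−f) ≈ 11.434 μg/mL.
Regimen B: f = (1/2)^(75/41) ≈ 0.2814; Cmin,ss = (236/218)·f/(1−f) ≈ 0.424 μg/mL.
Difference ≈ 11.434 − 0.424 ≈ 11.010 μg/mL.

11.0 μg/mL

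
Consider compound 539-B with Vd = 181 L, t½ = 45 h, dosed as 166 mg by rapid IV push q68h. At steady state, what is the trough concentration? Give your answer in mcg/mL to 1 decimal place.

Over one 68-h interval, 68/45 ≈ 1.5111 half-lives elapse, leaving f ≈ 0.3508 of each dose.
Each bolus raises the concentration by D/Vd = 166/181 ≈ 0.917 mcg/mL.
Steady-state trough Cmin,ss = C₀·f/(1−f) ≈ 0.917 × 0.3508/0.6492 ≈ 0.496 mcg/mL.

0.5 mcg/mL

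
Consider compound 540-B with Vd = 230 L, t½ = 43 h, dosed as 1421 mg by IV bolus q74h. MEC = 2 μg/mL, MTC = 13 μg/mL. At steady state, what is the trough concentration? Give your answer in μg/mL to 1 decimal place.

2.7 μg/mL

τ/t½ = 74/43 ≈ 1.7209, so fraction remaining f = (1/2)^(74/43) ≈ 0.3034.
At steady state, accumulation factor R = 1/(1 − e^(−kτ)) ≈ 1.4355.
Single-dose peak C₀ = D/Vd = 1421/230 ≈ 6.178 μg/mL.
Cmax,ss = C₀/(1 − f) ≈ 6.178/0.6966 ≈ 8.869 μg/mL.
Steady-state trough Cmin,ss = Cmax,ss·f ≈ 8.869 × 0.3034 ≈ 2.691 μg/mL.
Trough 2.7 μg/mL vs MEC 2 μg/mL: adequate.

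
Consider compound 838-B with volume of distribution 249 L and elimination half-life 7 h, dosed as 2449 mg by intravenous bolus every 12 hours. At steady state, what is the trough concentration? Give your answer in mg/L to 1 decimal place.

4.3 mg/L

τ/t½ = 12/7 ≈ 1.7143, so fraction remaining f = (1/2)^(12/7) ≈ 0.3048.
Accumulation ratio R = 1/(1 − f) ≈ 1/0.6952 ≈ 1.4384.
Single-dose peak C₀ = D/Vd = 2449/249 ≈ 9.835 mg/L.
Cmax,ss = C₀/(1 − f) ≈ 9.835/0.6952 ≈ 14.147 mg/L.
Steady-state trough Cmin,ss = Cmax,ss·f ≈ 14.147 × 0.3048 ≈ 4.312 mg/L.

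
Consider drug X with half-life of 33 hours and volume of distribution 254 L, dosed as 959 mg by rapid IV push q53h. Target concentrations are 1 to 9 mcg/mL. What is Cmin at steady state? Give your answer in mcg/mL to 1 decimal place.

k = ln2/t½ = ln2/33 ≈ 0.021004 h⁻¹; fraction remaining f = e^(−kτ) = e^(−0.021004×53) ≈ 0.3285.
At steady state, accumulation factor R = 1/(1 − e^(−kτ)) ≈ 1.4892.
Each bolus raises the concentration by D/Vd = 959/254 ≈ 3.776 mcg/mL.
Cmax,ss = C₀/(1 − f) ≈ 3.776/0.6715 ≈ 5.623 mcg/mL.
Steady-state trough Cmin,ss = Cmax,ss·f ≈ 5.623 × 0.3285 ≈ 1.847 mcg/mL.
Trough 1.8 mcg/mL vs MEC 1 mcg/mL: adequate.

1.8 mcg/mL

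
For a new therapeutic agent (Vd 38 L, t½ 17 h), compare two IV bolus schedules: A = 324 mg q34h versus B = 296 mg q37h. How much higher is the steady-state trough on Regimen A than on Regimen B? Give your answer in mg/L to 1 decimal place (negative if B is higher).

0.6 mg/L

Regimen A: f = (1/2)^(34/17) ≈ 0.2500; Cmin,ss = (324/38)·f/(1−f) ≈ 2.842 mg/L.
Regimen B: f = (1/2)^(37/17) ≈ 0.2212; Cmin,ss = (296/38)·f/(1−f) ≈ 2.212 mg/L.
Difference ≈ 2.842 − 2.212 ≈ 0.630 mg/L.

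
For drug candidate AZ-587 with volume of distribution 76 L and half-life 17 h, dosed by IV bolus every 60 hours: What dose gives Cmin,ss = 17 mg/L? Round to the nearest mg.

13626 mg

τ/t½ = 60/17 ≈ 3.5294, so f = (1/2)^(60/17) ≈ 0.086605.
Cmin,ss = (D/Vd)·f/(1−f), so D = Cmin,ss·Vd·(1−f)/f.
D = 17 × 76 × (1−f)/f ≈ 17 × 76 × 10.54668 ≈ 13626.31 mg.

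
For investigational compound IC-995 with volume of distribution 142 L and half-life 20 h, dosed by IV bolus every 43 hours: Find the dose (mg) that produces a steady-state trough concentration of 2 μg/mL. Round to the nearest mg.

976 mg

τ/t½ = 43/20 ≈ 2.15, so f = (1/2)^(43/20) ≈ 0.225313.
Cmin,ss = (D/Vd)·f/(1−f), so D = Cmin,ss·Vd·(1−f)/f.
D = 2 × 142 × (1−f)/f ≈ 2 × 142 × 3.43827 ≈ 976.47 mg.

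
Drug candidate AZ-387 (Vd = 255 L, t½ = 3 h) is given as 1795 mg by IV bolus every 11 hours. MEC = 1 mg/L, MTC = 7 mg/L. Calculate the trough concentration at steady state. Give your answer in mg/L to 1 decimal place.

Over one 11-h interval, 11/3 ≈ 3.6667 half-lives elapse, leaving f ≈ 0.0787 of each dose.
Accumulation ratio R = 1/(1 − f) ≈ 1/0.9213 ≈ 1.0854.
Each bolus raises the concentration by D/Vd = 1795/255 ≈ 7.039 mg/L.
Steady-state peak Cmax,ss = C₀·R ≈ 7.039 × 1.0854 ≈ 7.640 mg/L.
One interval later, Cmin,ss = Cmax,ss·e^(−kτ) ≈ 7.640 × 0.0787 ≈ 0.601 mg/L.
Trough 0.6 mg/L vs MEC 1 mg/L: subtherapeutic.

0.6 mg/L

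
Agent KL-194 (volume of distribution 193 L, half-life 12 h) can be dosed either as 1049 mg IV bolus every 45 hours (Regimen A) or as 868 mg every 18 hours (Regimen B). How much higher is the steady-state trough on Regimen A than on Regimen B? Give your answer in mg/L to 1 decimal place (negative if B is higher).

Regimen A: f = (1/2)^(45/12) ≈ 0.0743; Cmin,ss = (1049/193)·f/(1−f) ≈ 0.436 mg/L.
Regimen B: f = (1/2)^(18/12) ≈ 0.3536; Cmin,ss = (868/193)·f/(1−f) ≈ 2.460 mg/L.
Difference ≈ 0.436 − 2.460 ≈ -2.024 mg/L.

-2.0 mg/L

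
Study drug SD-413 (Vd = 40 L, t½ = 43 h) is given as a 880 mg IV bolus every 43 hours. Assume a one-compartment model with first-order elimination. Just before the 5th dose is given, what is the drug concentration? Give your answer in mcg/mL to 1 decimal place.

f = (1/2)^(τ/t½) = (1/2)^(43/43) ≈ 0.5000.
C₀ = D/Vd = 880/40 ≈ 22.000 mcg/mL.
Before the 5th dose, 4 doses have been given. Superposition: Cmin = C₀·(f + f² + … + f^4).
≈ 22.000 × (0.5000 + 0.2500 + 0.1250 + 0.0625) ≈ 22.000 × 0.9375 ≈ 20.625 mcg/mL.

20.6 mcg/mL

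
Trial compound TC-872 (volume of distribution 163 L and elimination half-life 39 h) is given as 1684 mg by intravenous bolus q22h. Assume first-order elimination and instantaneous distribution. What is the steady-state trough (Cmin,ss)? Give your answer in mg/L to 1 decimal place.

τ/t½ = 22/39 ≈ 0.5641, so fraction remaining f = (1/2)^(22/39) ≈ 0.6764.
Accumulation ratio R = 1/(1 − f) ≈ 1/0.3236 ≈ 3.0902.
Each bolus raises the concentration by D/Vd = 1684/163 ≈ 10.331 mg/L.
Steady-state peak Cmax,ss = C₀·R ≈ 10.331 × 3.0902 ≈ 31.925 mg/L.
One interval later, Cmin,ss = Cmax,ss·e^(−kτ) ≈ 31.925 × 0.6764 ≈ 21.594 mg/L.

21.6 mg/L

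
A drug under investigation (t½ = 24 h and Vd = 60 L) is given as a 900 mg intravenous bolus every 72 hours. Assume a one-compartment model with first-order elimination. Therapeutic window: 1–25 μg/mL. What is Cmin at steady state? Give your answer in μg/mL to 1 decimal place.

2.1 μg/mL

τ = 72 h = 3 half-lives, so f = (1/2)^3 = 0.125.
Accumulation ratio R = 1/(1 − f) = 1/0.875 = 8/7.
Single-dose peak C₀ = D/Vd = 900/60 = 15 μg/mL.
Steady-state peak Cmax,ss = C₀·R = 15 × 8/7 ≈ 17.143 μg/mL.
Steady-state trough Cmin,ss = Cmax,ss·f ≈ 17.143 × 0.125 ≈ 2.143 μg/mL.
Trough 2.1 μg/mL vs MEC 1 μg/mL: adequate.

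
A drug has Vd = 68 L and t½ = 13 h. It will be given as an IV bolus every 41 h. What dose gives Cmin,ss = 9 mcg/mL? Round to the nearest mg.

τ/t½ = 41/13 ≈ 3.1538, so f = (1/2)^(41/13) ≈ 0.112356.
Cmin,ss = (D/Vd)·f/(1−f), so D = Cmin,ss·Vd·(1−f)/f.
D = 9 × 68 × (1−f)/f ≈ 9 × 68 × 7.90028 ≈ 4834.97 mg.

4835 mg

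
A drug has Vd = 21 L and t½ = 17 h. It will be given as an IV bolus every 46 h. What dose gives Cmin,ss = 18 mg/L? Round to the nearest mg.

2088 mg

τ/t½ = 46/17 ≈ 2.7059, so f = (1/2)^(46/17) ≈ 0.153267.
Cmin,ss = (D/Vd)·f/(1−f), so D = Cmin,ss·Vd·(1−f)/f.
D = 18 × 21 × (1−f)/f ≈ 18 × 21 × 5.52456 ≈ 2088.28 mg.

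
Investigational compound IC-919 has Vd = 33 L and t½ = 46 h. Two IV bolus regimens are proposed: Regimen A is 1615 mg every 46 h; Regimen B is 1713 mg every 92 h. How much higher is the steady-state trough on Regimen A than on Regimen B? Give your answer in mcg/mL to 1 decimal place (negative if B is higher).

31.6 mcg/mL

Regimen A: f = (1/2)^(46/46) ≈ 0.5000; Cmin,ss = (1615/33)·f/(1−f) ≈ 48.939 mcg/mL.
Regimen B: f = (1/2)^(92/46) ≈ 0.2500; Cmin,ss = (1713/33)·f/(1−f) ≈ 17.303 mcg/mL.
Difference ≈ 48.939 − 17.303 ≈ 31.636 mcg/mL.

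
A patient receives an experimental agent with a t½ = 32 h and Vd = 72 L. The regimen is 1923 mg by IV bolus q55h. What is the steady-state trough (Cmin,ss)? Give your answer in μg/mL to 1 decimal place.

11.7 μg/mL

k = ln2/t½ = ln2/32 ≈ 0.021661 h⁻¹; fraction remaining f = e^(−kτ) = e^(−0.021661×55) ≈ 0.3038.
At steady state, accumulation factor R = 1/(1 − e^(−kτ)) ≈ 1.4364.
Each bolus raises the concentration by D/Vd = 1923/72 ≈ 26.708 μg/mL.
Cmax,ss = C₀/(1 − f) ≈ 26.708/0.6962 ≈ 38.363 μg/mL.
One interval later, Cmin,ss = Cmax,ss·e^(−kτ) ≈ 38.363 × 0.3038 ≈ 11.655 μg/mL.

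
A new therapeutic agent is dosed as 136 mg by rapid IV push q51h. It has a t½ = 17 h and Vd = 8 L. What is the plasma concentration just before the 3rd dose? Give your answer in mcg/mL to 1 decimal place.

2.4 mcg/mL

f = (1/2)^(τ/t½) = (1/2)^(51/17) ≈ 0.1250.
C₀ = D/Vd = 136/8 ≈ 17.000 mcg/mL.
Before the 3rd dose, 2 doses have been given. Superposition: Cmin = C₀·(f + f²).
≈ 17.000 × (0.1250 + 0.0156) ≈ 17.000 × 0.1406 ≈ 2.390 mcg/mL.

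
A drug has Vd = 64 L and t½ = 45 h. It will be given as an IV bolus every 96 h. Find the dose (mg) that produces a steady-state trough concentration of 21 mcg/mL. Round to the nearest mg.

τ/t½ = 96/45 ≈ 2.1333, so f = (1/2)^(96/45) ≈ 0.227931.
Cmin,ss = (D/Vd)·f/(1−f), so D = Cmin,ss·Vd·(1−f)/f.
D = 21 × 64 × (1−f)/f ≈ 21 × 64 × 3.38729 ≈ 4552.52 mg.

4553 mg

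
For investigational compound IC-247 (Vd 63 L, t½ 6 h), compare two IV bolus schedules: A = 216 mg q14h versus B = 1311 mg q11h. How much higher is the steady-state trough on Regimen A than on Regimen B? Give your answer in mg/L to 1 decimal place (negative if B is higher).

-7.3 mg/L

Regimen A: f = (1/2)^(14/6) ≈ 0.1984; Cmin,ss = (216/63)·f/(1−f) ≈ 0.849 mg/L.
Regimen B: f = (1/2)^(11/6) ≈ 0.2806; Cmin,ss = (1311/63)·f/(1−f) ≈ 8.117 mg/L.
Difference ≈ 0.849 − 8.117 ≈ -7.268 mg/L.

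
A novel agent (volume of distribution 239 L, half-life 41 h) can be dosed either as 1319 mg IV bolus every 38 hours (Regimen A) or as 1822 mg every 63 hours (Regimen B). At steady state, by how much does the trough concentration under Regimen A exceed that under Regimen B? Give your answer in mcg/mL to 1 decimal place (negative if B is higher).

Regimen A: f = (1/2)^(38/41) ≈ 0.5260; Cmin,ss = (1319/239)·f/(1−f) ≈ 6.124 mcg/mL.
Regimen B: f = (1/2)^(63/41) ≈ 0.3447; Cmin,ss = (1822/239)·f/(1−f) ≈ 4.010 mcg/mL.
Difference ≈ 6.124 − 4.010 ≈ 2.114 mcg/mL.

2.1 mcg/mL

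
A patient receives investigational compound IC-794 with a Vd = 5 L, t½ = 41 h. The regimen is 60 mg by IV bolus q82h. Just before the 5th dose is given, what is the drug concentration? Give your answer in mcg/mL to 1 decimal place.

f = (1/2)^(τ/t½) = (1/2)^(82/41) ≈ 0.2500.
C₀ = D/Vd = 60/5 ≈ 12.000 mcg/mL.
Before the 5th dose, 4 doses have been given. Superposition: Cmin = C₀·(f + f² + … + f^4).
≈ 12.000 × (0.2500 + 0.0625 + 0.0156 + 0.0039) ≈ 12.000 × 0.3320 ≈ 3.984 mcg/mL.

4.0 mcg/mL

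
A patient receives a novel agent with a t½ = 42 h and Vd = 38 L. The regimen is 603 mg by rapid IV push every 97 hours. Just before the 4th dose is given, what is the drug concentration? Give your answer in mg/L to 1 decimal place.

f = (1/2)^(τ/t½) = (1/2)^(97/42) ≈ 0.2017.
C₀ = D/Vd = 603/38 ≈ 15.868 mg/L.
Before the 4th dose, 3 doses have been given. Superposition: Cmin = C₀·(f + f² + … + f^3).
≈ 15.868 × (0.2017 + 0.0407 + 0.0082) ≈ 15.868 × 0.2506 ≈ 3.977 mg/L.

4.0 mg/L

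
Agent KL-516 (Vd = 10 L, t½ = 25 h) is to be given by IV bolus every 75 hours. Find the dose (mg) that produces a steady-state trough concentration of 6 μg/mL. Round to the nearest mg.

420 mg

τ/t½ = 75/25 ≈ 3, so f = (1/2)^(75/25) ≈ 0.125000.
Cmin,ss = (D/Vd)·f/(1−f), so D = Cmin,ss·Vd·(1−f)/f.
D = 6 × 10 × (1−f)/f ≈ 6 × 10 × 7.00000 ≈ 420.00 mg.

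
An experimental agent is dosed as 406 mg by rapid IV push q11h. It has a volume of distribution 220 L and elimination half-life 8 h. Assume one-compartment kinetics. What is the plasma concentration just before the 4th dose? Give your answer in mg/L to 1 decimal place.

f = (1/2)^(τ/t½) = (1/2)^(11/8) ≈ 0.3856.
C₀ = D/Vd = 406/220 ≈ 1.845 mg/L.
Before the 4th dose, 3 doses have been given. Superposition: Cmin = C₀·(f + f² + … + f^3).
≈ 1.845 × (0.3856 + 0.1487 + 0.0573) ≈ 1.845 × 0.5916 ≈ 1.092 mg/L.

1.1 mg/L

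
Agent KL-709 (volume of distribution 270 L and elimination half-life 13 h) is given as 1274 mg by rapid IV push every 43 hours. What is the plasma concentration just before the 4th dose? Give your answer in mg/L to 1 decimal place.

0.5 mg/L

f = (1/2)^(τ/t½) = (1/2)^(43/13) ≈ 0.1010.
C₀ = D/Vd = 1274/270 ≈ 4.719 mg/L.
Before the 4th dose, 3 doses have been given. Superposition: Cmin = C₀·(f + f² + … + f^3).
≈ 4.719 × (0.1010 + 0.0102 + 0.0010) ≈ 4.719 × 0.1122 ≈ 0.529 mg/L.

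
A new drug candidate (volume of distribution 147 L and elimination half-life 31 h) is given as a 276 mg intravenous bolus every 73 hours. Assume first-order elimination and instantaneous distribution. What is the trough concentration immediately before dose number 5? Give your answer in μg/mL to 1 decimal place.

f = (1/2)^(τ/t½) = (1/2)^(73/31) ≈ 0.1955.
C₀ = D/Vd = 276/147 ≈ 1.878 μg/mL.
Before the 5th dose, 4 doses have been given. Superposition: Cmin = C₀·(f + f² + … + f^4).
≈ 1.878 × (0.1955 + 0.0382 + 0.0075 + 0.0015) ≈ 1.878 × 0.2427 ≈ 0.456 μg/mL.

0.5 μg/mL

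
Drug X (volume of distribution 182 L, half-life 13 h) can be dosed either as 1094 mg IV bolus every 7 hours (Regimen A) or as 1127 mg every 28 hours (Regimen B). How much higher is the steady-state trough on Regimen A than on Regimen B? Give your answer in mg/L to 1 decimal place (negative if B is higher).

11.5 mg/L

Regimen A: f = (1/2)^(7/13) ≈ 0.6885; Cmin,ss = (1094/182)·f/(1−f) ≈ 13.286 mg/L.
Regimen B: f = (1/2)^(28/13) ≈ 0.2247; Cmin,ss = (1127/182)·f/(1−f) ≈ 1.795 mg/L.
Difference ≈ 13.286 − 1.795 ≈ 11.491 mg/L.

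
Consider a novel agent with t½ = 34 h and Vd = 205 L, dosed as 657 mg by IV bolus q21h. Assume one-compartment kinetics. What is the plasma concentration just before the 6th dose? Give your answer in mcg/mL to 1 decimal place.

5.3 mcg/mL

f = (1/2)^(τ/t½) = (1/2)^(21/34) ≈ 0.6517.
C₀ = D/Vd = 657/205 ≈ 3.205 mcg/mL.
Before the 6th dose, 5 doses have been given. Superposition: Cmin = C₀·(f + f² + … + f^5).
≈ 3.205 × (0.6517 + 0.4247 + 0.2768 + 0.1804 + 0.1176) ≈ 3.205 × 1.6512 ≈ 5.292 mcg/mL.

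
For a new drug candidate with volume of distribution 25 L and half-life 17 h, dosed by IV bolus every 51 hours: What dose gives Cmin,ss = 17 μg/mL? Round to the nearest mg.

2975 mg

τ/t½ = 51/17 ≈ 3, so f = (1/2)^(51/17) ≈ 0.125000.
Cmin,ss = (D/Vd)·f/(1−f), so D = Cmin,ss·Vd·(1−f)/f.
D = 17 × 25 × (1−f)/f ≈ 17 × 25 × 7.00000 ≈ 2975.00 mg.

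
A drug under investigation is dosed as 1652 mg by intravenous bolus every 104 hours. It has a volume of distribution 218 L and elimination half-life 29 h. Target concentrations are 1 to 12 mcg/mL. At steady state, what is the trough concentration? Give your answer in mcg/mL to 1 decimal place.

k = ln2/t½ = ln2/29 ≈ 0.023902 h⁻¹; fraction remaining f = e^(−kτ) = e^(−0.023902×104) ≈ 0.0833.
At steady state, accumulation factor R = 1/(1 − e^(−kτ)) ≈ 1.0909.
Single-dose peak C₀ = D/Vd = 1652/218 ≈ 7.578 mcg/mL.
Steady-state peak Cmax,ss = C₀·R ≈ 7.578 × 1.0909 ≈ 8.267 mcg/mL.
Steady-state trough Cmin,ss = Cmax,ss·f ≈ 8.267 × 0.0833 ≈ 0.689 mcg/mL.
Trough 0.7 mcg/mL vs MEC 1 mcg/mL: subtherapeutic.

0.7 mcg/mL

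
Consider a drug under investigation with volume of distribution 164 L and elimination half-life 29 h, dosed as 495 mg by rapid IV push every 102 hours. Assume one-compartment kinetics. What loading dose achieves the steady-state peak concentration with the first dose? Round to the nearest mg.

542 mg

f = (1/2)^(102/29) ≈ 0.087338; accumulation ratio R = 1/(1−f) ≈ 1.09570.
Loading dose to hit Cmax,ss on first dose: D_load = D_maint·R ≈ 495 × 1.09570 ≈ 542.37 mg.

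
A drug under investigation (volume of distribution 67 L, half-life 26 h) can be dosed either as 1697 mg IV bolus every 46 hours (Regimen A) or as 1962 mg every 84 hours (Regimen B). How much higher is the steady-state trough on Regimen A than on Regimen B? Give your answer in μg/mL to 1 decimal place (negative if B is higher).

Regimen A: f = (1/2)^(46/26) ≈ 0.2934; Cmin,ss = (1697/67)·f/(1−f) ≈ 10.517 μg/mL.
Regimen B: f = (1/2)^(84/26) ≈ 0.1065; Cmin,ss = (1962/67)·f/(1−f) ≈ 3.490 μg/mL.
Difference ≈ 10.517 − 3.490 ≈ 7.027 μg/mL.

7.0 μg/mL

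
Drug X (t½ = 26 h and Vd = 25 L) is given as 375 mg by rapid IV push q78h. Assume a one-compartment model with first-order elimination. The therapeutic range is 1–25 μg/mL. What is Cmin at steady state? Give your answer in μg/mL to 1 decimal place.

The dosing interval is 3 half-lives, so f = 2^(−3) = 0.125.
At steady state, R = 1/(1 − 0.125) = 8/7.
Single-dose peak C₀ = D/Vd = 375/25 = 15 μg/mL.
Steady-state peak Cmax,ss = C₀·R = 15 × 8/7 ≈ 17.143 μg/mL.
Steady-state trough Cmin,ss = Cmax,ss·f ≈ 17.143 × 0.125 ≈ 2.143 μg/mL.
Trough 2.1 μg/mL vs MEC 1 μg/mL: adequate.

2.1 μg/mL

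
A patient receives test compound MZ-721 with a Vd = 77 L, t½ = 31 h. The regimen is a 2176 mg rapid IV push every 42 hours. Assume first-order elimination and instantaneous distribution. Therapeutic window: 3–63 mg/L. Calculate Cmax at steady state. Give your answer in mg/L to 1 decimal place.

46.4 mg/L

τ/t½ = 42/31 ≈ 1.3548, so fraction remaining f = (1/2)^(42/31) ≈ 0.3910.
At steady state, accumulation factor R = 1/(1 − e^(−kτ)) ≈ 1.6420.
Each bolus raises the concentration by D/Vd = 2176/77 ≈ 28.260 mg/L.
Cmax,ss = C₀/(1 − f) ≈ 28.260/0.6090 ≈ 46.404 mg/L.
Peak 46.4 mg/L vs MTC 63 mg/L: below toxic threshold.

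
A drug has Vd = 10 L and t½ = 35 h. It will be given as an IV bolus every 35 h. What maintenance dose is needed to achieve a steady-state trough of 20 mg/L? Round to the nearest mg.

200 mg

τ/t½ = 35/35 ≈ 1, so f = (1/2)^(35/35) ≈ 0.500000.
Cmin,ss = (D/Vd)·f/(1−f), so D = Cmin,ss·Vd·(1−f)/f.
D = 20 × 10 × (1−f)/f ≈ 20 × 10 × 1.00000 ≈ 200.00 mg.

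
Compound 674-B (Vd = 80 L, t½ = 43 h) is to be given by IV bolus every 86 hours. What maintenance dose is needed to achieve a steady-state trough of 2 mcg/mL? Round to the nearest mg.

480 mg

τ/t½ = 86/43 ≈ 2, so f = (1/2)^(86/43) ≈ 0.250000.
Cmin,ss = (D/Vd)·f/(1−f), so D = Cmin,ss·Vd·(1−f)/f.
D = 2 × 80 × (1−f)/f ≈ 2 × 80 × 3.00000 ≈ 480.00 mg.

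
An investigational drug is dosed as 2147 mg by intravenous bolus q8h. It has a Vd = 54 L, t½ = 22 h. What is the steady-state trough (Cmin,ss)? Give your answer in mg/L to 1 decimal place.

k = ln2/t½ = ln2/22 ≈ 0.031507 h⁻¹; fraction remaining f = e^(−kτ) = e^(−0.031507×8) ≈ 0.7772.
At steady state, accumulation factor R = 1/(1 − e^(−kτ)) ≈ 4.4883.
Single-dose peak C₀ = D/Vd = 2147/54 ≈ 39.759 mg/L.
Steady-state peak Cmax,ss = C₀·R ≈ 39.759 × 4.4883 ≈ 178.450 mg/L.
Steady-state trough Cmin,ss = Cmax,ss·f ≈ 178.450 × 0.7772 ≈ 138.691 mg/L.

138.7 mg/L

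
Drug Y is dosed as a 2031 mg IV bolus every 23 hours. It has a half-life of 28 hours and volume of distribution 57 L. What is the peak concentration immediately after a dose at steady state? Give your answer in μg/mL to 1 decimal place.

82.1 μg/mL

τ/t½ = 23/28 ≈ 0.82143, so fraction remaining f = (1/2)^(23/28) ≈ 0.5659.
At steady state, accumulation factor R = 1/(1 − e^(−kτ)) ≈ 2.3036.
Each bolus raises the concentration by D/Vd = 2031/57 ≈ 35.632 μg/mL.
Cmax,ss = C₀/(1 − f) ≈ 35.632/0.4341 ≈ 82.082 μg/mL.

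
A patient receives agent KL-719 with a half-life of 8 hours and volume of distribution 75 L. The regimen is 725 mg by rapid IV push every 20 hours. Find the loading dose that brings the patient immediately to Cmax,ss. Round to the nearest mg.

f = (1/2)^(20/8) ≈ 0.176777; accumulation ratio R = 1/(1−f) ≈ 1.21474.
Loading dose to hit Cmax,ss on first dose: D_load = D_maint·R ≈ 725 × 1.21474 ≈ 880.69 mg.

881 mg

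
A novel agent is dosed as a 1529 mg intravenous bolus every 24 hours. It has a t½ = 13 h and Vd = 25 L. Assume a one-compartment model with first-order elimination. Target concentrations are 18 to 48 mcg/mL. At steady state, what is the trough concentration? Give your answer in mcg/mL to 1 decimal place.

23.6 mcg/mL

τ/t½ = 24/13 ≈ 1.8462, so fraction remaining f = (1/2)^(24/13) ≈ 0.2781.
At steady state, accumulation factor R = 1/(1 − e^(−kτ)) ≈ 1.3852.
Single-dose peak C₀ = D/Vd = 1529/25 ≈ 61.160 mcg/mL.
Steady-state peak Cmax,ss = C₀·R ≈ 61.160 × 1.3852 ≈ 84.719 mcg/mL.
One interval later, Cmin,ss = Cmax,ss·e^(−kτ) ≈ 84.719 × 0.2781 ≈ 23.560 mcg/mL.
Trough 23.6 mcg/mL vs MEC 18 mcg/mL: adequate.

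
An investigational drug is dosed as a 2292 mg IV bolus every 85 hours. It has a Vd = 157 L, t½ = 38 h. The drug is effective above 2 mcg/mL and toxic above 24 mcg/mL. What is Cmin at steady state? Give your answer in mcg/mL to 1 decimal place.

3.9 mcg/mL

Over one 85-h interval, 85/38 ≈ 2.2368 half-lives elapse, leaving f ≈ 0.2122 of each dose.
Single-dose peak C₀ = D/Vd = 2292/157 ≈ 14.599 mcg/mL.
Steady-state trough Cmin,ss = C₀·f/(1−f) ≈ 14.599 × 0.2122/0.7878 ≈ 3.932 mcg/mL.
Trough 3.9 mcg/mL vs MEC 2 mcg/mL: adequate.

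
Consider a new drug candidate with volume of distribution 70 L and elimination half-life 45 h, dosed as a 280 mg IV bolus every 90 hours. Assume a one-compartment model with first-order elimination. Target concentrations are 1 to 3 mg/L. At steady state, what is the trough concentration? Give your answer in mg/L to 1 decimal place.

1.3 mg/L

The dosing interval is 2 half-lives, so f = 2^(−2) = 0.25.
Accumulation ratio R = 1/(1 − f) = 1/0.75 = 4/3.
Single-dose peak C₀ = D/Vd = 280/70 = 4 mg/L.
Steady-state peak Cmax,ss = C₀·R = 4 × 4/3 ≈ 5.333 mg/L.
Steady-state trough Cmin,ss = Cmax,ss·f ≈ 5.333 × 0.25 ≈ 1.333 mg/L.
Trough 1.3 mg/L vs MEC 1 mg/L: adequate.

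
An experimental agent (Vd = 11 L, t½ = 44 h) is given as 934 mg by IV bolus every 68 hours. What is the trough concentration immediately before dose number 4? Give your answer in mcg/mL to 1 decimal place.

f = (1/2)^(τ/t½) = (1/2)^(68/44) ≈ 0.3426.
C₀ = D/Vd = 934/11 ≈ 84.909 mcg/mL.
Before the 4th dose, 3 doses have been given. Superposition: Cmin = C₀·(f + f² + … + f^3).
≈ 84.909 × (0.3426 + 0.1174 + 0.0402) ≈ 84.909 × 0.5002 ≈ 42.471 mcg/mL.

42.5 mcg/mL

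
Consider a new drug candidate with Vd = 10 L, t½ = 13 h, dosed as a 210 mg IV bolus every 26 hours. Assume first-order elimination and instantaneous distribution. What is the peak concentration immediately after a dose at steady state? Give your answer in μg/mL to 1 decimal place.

τ = 26 h = 2 half-lives, so f = (1/2)^2 = 0.25.
At steady state, R = 1/(1 − 0.25) = 4/3.
Single-dose peak C₀ = D/Vd = 210/10 = 21 μg/mL.
Steady-state peak Cmax,ss = C₀·R = 21 × 4/3 ≈ 28.000 μg/mL.

28.0 μg/mL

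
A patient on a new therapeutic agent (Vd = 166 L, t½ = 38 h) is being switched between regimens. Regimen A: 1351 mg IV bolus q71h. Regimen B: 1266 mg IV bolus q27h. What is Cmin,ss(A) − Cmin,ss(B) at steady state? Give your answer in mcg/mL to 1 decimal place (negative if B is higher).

Regimen A: f = (1/2)^(71/38) ≈ 0.2739; Cmin,ss = (1351/166)·f/(1−f) ≈ 3.070 mcg/mL.
Regimen B: f = (1/2)^(27/38) ≈ 0.6111; Cmin,ss = (1266/166)·f/(1−f) ≈ 11.984 mcg/mL.
Difference ≈ 3.070 − 11.984 ≈ -8.914 mcg/mL.

-8.9 mcg/mL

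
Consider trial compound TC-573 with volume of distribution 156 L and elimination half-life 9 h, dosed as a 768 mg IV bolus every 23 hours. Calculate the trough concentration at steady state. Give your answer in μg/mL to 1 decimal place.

1.0 μg/mL

k = ln2/t½ = ln2/9 ≈ 0.077016 h⁻¹; fraction remaining f = e^(−kτ) = e^(−0.077016×23) ≈ 0.1701.
Accumulation ratio R = 1/(1 − f) ≈ 1/0.8299 ≈ 1.2050.
Each bolus raises the concentration by D/Vd = 768/156 ≈ 4.923 μg/mL.
Steady-state peak Cmax,ss = C₀·R ≈ 4.923 × 1.2050 ≈ 5.932 μg/mL.
Steady-state trough Cmin,ss = Cmax,ss·f ≈ 5.932 × 0.1701 ≈ 1.009 μg/mL.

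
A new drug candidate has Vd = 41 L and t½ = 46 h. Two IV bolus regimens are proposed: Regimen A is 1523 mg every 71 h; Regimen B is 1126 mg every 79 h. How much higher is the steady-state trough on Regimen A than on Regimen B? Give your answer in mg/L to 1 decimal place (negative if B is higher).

Regimen A: f = (1/2)^(71/46) ≈ 0.3431; Cmin,ss = (1523/41)·f/(1−f) ≈ 19.402 mg/L.
Regimen B: f = (1/2)^(79/46) ≈ 0.3041; Cmin,ss = (1126/41)·f/(1−f) ≈ 12.001 mg/L.
Difference ≈ 19.402 − 12.001 ≈ 7.401 mg/L.

7.4 mg/L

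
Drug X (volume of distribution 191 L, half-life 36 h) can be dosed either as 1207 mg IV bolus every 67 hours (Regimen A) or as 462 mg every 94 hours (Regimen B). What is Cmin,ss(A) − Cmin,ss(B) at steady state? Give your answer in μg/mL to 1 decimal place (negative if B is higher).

Regimen A: f = (1/2)^(67/36) ≈ 0.2753; Cmin,ss = (1207/191)·f/(1−f) ≈ 2.401 μg/mL.
Regimen B: f = (1/2)^(94/36) ≈ 0.1637; Cmin,ss = (462/191)·f/(1−f) ≈ 0.473 μg/mL.
Difference ≈ 2.401 − 0.473 ≈ 1.928 μg/mL.

1.9 μg/mL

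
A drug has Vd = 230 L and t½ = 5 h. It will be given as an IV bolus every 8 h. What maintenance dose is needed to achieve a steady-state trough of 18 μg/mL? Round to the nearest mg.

τ/t½ = 8/5 ≈ 1.6, so f = (1/2)^(8/5) ≈ 0.329877.
Cmin,ss = (D/Vd)·f/(1−f), so D = Cmin,ss·Vd·(1−f)/f.
D = 18 × 230 × (1−f)/f ≈ 18 × 230 × 2.03143 ≈ 8410.12 mg.

8410 mg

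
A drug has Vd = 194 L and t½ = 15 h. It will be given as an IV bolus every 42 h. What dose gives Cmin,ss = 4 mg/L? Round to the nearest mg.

τ/t½ = 42/15 ≈ 2.8, so f = (1/2)^(42/15) ≈ 0.143587.
Cmin,ss = (D/Vd)·f/(1−f), so D = Cmin,ss·Vd·(1−f)/f.
D = 4 × 194 × (1−f)/f ≈ 4 × 194 × 5.96442 ≈ 4628.39 mg.

4628 mg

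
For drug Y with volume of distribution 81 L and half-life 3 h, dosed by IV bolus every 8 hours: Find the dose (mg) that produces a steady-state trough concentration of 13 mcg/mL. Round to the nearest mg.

5633 mg

τ/t½ = 8/3 ≈ 2.6667, so f = (1/2)^(8/3) ≈ 0.157490.
Cmin,ss = (D/Vd)·f/(1−f), so D = Cmin,ss·Vd·(1−f)/f.
D = 13 × 81 × (1−f)/f ≈ 13 × 81 × 5.34961 ≈ 5633.14 mg.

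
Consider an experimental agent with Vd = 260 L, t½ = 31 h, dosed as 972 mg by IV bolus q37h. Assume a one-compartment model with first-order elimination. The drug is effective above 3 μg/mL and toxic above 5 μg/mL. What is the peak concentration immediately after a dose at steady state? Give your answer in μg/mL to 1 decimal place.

k = ln2/t½ = ln2/31 ≈ 0.022360 h⁻¹; fraction remaining f = e^(−kτ) = e^(−0.022360×37) ≈ 0.4372.
At steady state, accumulation factor R = 1/(1 − e^(−kτ)) ≈ 1.7768.
Single-dose peak C₀ = D/Vd = 972/260 ≈ 3.738 μg/mL.
Cmax,ss = C₀/(1 − f) ≈ 3.738/0.5628 ≈ 6.642 μg/mL.
Peak 6.6 μg/mL vs MTC 5 μg/mL: exceeds toxic threshold.

6.6 μg/mL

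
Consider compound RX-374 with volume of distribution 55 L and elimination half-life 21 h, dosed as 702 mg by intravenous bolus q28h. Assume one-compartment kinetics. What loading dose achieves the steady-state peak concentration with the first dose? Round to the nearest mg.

f = (1/2)^(28/21) ≈ 0.396850; accumulation ratio R = 1/(1−f) ≈ 1.65796.
Loading dose to hit Cmax,ss on first dose: D_load = D_maint·R ≈ 702 × 1.65796 ≈ 1163.89 mg.

1164 mg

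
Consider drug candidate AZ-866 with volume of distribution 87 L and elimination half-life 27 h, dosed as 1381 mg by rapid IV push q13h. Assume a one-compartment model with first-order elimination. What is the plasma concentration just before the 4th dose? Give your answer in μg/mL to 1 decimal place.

f = (1/2)^(τ/t½) = (1/2)^(13/27) ≈ 0.7162.
C₀ = D/Vd = 1381/87 ≈ 15.874 μg/mL.
Before the 4th dose, 3 doses have been given. Superposition: Cmin = C₀·(f + f² + … + f^3).
≈ 15.874 × (0.7162 + 0.5129 + 0.3674) ≈ 15.874 × 1.5965 ≈ 25.343 μg/mL.

25.3 μg/mL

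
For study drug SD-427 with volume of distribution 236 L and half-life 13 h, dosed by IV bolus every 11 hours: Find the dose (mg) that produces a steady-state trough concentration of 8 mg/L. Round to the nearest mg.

τ/t½ = 11/13 ≈ 0.84615, so f = (1/2)^(11/13) ≈ 0.556266.
Cmin,ss = (D/Vd)·f/(1−f), so D = Cmin,ss·Vd·(1−f)/f.
D = 8 × 236 × (1−f)/f ≈ 8 × 236 × 0.79770 ≈ 1506.06 mg.

1506 mg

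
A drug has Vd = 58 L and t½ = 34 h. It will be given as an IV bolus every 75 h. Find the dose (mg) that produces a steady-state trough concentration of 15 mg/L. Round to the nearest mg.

τ/t½ = 75/34 ≈ 2.2059, so f = (1/2)^(75/34) ≈ 0.216752.
Cmin,ss = (D/Vd)·f/(1−f), so D = Cmin,ss·Vd·(1−f)/f.
D = 15 × 58 × (1−f)/f ≈ 15 × 58 × 3.61357 ≈ 3143.81 mg.

3144 mg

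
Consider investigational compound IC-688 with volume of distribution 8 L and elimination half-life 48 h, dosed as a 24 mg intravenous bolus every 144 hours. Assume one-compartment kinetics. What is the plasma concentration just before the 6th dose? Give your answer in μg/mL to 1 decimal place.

f = (1/2)^(τ/t½) = (1/2)^(144/48) ≈ 0.1250.
C₀ = D/Vd = 24/8 ≈ 3.000 μg/mL.
Before the 6th dose, 5 doses have been given. Superposition: Cmin = C₀·(f + f² + … + f^5).
≈ 3.000 × (0.1250 + 0.0156 + 0.0020 + 0.0002 + 0.0000) ≈ 3.000 × 0.1428 ≈ 0.428 μg/mL.

0.4 μg/mL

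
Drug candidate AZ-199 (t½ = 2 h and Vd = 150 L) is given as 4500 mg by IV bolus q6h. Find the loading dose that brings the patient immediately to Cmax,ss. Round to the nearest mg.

f = (1/2)^(6/2) ≈ 0.125000; accumulation ratio R = 1/(1−f) ≈ 1.14286.
Loading dose to hit Cmax,ss on first dose: D_load = D_maint·R ≈ 4500 × 1.14286 ≈ 5142.87 mg.

5143 mg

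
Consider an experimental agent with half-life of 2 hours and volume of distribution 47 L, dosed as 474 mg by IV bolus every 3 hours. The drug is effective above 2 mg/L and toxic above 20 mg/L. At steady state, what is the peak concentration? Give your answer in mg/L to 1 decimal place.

15.6 mg/L

k = ln2/t½ = ln2/2 ≈ 0.346574 h⁻¹; fraction remaining f = e^(−kτ) = e^(−0.346574×3) ≈ 0.3536.
Accumulation ratio R = 1/(1 − f) ≈ 1/0.6464 ≈ 1.5470.
Each bolus raises the concentration by D/Vd = 474/47 ≈ 10.085 mg/L.
Cmax,ss = C₀/(1 − f) ≈ 10.085/0.6464 ≈ 15.602 mg/L.
Peak 15.6 mg/L vs MTC 20 mg/L: below toxic threshold.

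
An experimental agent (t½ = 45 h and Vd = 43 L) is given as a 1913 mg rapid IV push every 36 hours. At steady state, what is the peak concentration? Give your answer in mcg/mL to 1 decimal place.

104.5 mcg/mL

Over one 36-h interval, 36/45 ≈ 0.8 half-lives elapse, leaving f ≈ 0.5743 of each dose.
Accumulation ratio R = 1/(1 − f) ≈ 1/0.4257 ≈ 2.3491.
Single-dose peak C₀ = D/Vd = 1913/43 ≈ 44.488 mcg/mL.
Cmax,ss = C₀/(1 − f) ≈ 44.488/0.4257 ≈ 104.506 mcg/mL.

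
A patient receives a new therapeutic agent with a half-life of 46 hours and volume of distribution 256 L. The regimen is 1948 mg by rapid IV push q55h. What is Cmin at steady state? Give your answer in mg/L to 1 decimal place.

5.9 mg/L

Over one 55-h interval, 55/46 ≈ 1.1957 half-lives elapse, leaving f ≈ 0.4366 of each dose.
Each bolus raises the concentration by D/Vd = 1948/256 ≈ 7.609 mg/L.
Steady-state trough Cmin,ss = C₀·f/(1−f) ≈ 7.609 × 0.4366/0.5634 ≈ 5.897 mg/L.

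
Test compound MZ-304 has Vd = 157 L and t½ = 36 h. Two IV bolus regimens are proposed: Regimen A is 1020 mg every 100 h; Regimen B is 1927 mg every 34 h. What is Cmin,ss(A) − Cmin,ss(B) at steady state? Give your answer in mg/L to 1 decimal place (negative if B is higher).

Regimen A: f = (1/2)^(100/36) ≈ 0.1458; Cmin,ss = (1020/157)·f/(1−f) ≈ 1.109 mg/L.
Regimen B: f = (1/2)^(34/36) ≈ 0.5196; Cmin,ss = (1927/157)·f/(1−f) ≈ 13.275 mg/L.
Difference ≈ 1.109 − 13.275 ≈ -12.166 mg/L.

-12.2 mg/L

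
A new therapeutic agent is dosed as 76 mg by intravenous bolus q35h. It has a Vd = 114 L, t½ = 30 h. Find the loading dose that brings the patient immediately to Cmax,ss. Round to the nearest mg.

137 mg

f = (1/2)^(35/30) ≈ 0.445449; accumulation ratio R = 1/(1−f) ≈ 1.80326.
Loading dose to hit Cmax,ss on first dose: D_load = D_maint·R ≈ 76 × 1.80326 ≈ 137.05 mg.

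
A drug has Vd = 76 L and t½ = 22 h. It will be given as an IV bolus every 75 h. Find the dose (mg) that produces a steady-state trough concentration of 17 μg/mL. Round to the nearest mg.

τ/t½ = 75/22 ≈ 3.4091, so f = (1/2)^(75/22) ≈ 0.094137.
Cmin,ss = (D/Vd)·f/(1−f), so D = Cmin,ss·Vd·(1−f)/f.
D = 17 × 76 × (1−f)/f ≈ 17 × 76 × 9.62282 ≈ 12432.68 mg.

12433 mg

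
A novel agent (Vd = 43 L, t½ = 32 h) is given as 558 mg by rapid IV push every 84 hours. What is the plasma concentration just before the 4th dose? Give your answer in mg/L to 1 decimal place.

f = (1/2)^(τ/t½) = (1/2)^(84/32) ≈ 0.1621.
C₀ = D/Vd = 558/43 ≈ 12.977 mg/L.
Before the 4th dose, 3 doses have been given. Superposition: Cmin = C₀·(f + f² + … + f^3).
≈ 12.977 × (0.1621 + 0.0263 + 0.0043) ≈ 12.977 × 0.1927 ≈ 2.501 mg/L.

2.5 mg/L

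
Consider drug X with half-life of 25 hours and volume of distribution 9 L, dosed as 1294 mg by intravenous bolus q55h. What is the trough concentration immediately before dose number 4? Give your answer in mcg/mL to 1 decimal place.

f = (1/2)^(τ/t½) = (1/2)^(55/25) ≈ 0.2176.
C₀ = D/Vd = 1294/9 ≈ 143.778 mcg/mL.
Before the 4th dose, 3 doses have been given. Superposition: Cmin = C₀·(f + f² + … + f^3).
≈ 143.778 × (0.2176 + 0.0473 + 0.0103) ≈ 143.778 × 0.2752 ≈ 39.568 mcg/mL.

39.6 mcg/mL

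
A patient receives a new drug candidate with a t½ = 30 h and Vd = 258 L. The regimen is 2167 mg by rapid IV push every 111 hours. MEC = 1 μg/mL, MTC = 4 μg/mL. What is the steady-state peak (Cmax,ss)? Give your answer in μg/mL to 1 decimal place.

Over one 111-h interval, 111/30 ≈ 3.7 half-lives elapse, leaving f ≈ 0.0769 of each dose.
At steady state, accumulation factor R = 1/(1 − e^(−kτ)) ≈ 1.0833.
Single-dose peak C₀ = D/Vd = 2167/258 ≈ 8.399 μg/mL.
Steady-state peak Cmax,ss = C₀·R ≈ 8.399 × 1.0833 ≈ 9.099 μg/mL.
Peak 9.1 μg/mL vs MTC 4 μg/mL: exceeds toxic threshold.

9.1 μg/mL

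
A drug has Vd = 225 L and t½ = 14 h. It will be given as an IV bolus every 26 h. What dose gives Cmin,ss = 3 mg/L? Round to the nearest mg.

1770 mg

τ/t½ = 26/14 ≈ 1.8571, so f = (1/2)^(26/14) ≈ 0.276022.
Cmin,ss = (D/Vd)·f/(1−f), so D = Cmin,ss·Vd·(1−f)/f.
D = 3 × 225 × (1−f)/f ≈ 3 × 225 × 2.62290 ≈ 1770.46 mg.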